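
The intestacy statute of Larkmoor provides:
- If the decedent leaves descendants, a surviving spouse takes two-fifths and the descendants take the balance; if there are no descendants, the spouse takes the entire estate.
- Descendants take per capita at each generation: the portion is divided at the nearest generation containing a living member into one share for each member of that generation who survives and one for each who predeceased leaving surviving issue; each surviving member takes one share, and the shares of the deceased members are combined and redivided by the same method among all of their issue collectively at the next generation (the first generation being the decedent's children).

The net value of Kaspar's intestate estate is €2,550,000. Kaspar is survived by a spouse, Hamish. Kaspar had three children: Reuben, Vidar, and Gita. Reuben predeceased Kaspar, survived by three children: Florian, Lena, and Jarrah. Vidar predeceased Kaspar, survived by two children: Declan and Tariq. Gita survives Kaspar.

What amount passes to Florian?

Hamish takes two-fifths of €2,550,000 = €1,020,000. The remaining €1,530,000 passes to the descendants.
The descendants' portion (€1,530,000) is divided at the children's generation into 3 shares of €510,000. Gita takes €510,000. The 2 shares of the deceased (Reuben and Vidar) are combined into a pool of €1,020,000.
That pool (€1,020,000) is divided at the grandchildren's generation equally among Florian, Lena, Jarrah, Declan, and Tariq: €204,000 each.

Florian receives €204,000.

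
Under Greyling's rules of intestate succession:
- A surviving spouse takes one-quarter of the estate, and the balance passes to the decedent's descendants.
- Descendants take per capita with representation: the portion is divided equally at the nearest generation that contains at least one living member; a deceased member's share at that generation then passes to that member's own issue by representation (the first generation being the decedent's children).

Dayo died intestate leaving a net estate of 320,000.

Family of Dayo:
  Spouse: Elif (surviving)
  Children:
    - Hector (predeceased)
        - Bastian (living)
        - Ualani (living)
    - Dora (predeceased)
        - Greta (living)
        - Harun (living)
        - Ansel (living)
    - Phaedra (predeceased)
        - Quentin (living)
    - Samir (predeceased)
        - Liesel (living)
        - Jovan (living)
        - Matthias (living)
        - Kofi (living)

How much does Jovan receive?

Jovan receives 24,000.

Elif takes one-quarter of 320,000 = 80,000. The remaining 240,000 passes to the descendants.
No child survives, so the initial division is made at the grandchildren's generation.
The descendants' portion (240,000) is divided into 10 shares of 24,000: Bastian, Ualani, Greta, Harun, Ansel, Quentin, Liesel, Jovan, Matthias, and Kofi each take 24,000.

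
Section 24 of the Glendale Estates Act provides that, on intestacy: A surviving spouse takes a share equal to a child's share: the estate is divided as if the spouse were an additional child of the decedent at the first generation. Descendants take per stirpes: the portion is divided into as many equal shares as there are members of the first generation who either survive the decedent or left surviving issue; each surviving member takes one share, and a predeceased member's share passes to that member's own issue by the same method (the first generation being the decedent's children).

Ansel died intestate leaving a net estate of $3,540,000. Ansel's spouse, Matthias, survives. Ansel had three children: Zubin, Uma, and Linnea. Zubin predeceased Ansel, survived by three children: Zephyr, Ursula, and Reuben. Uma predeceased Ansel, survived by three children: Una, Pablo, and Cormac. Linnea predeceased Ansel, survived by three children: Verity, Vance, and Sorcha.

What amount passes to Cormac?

Cormac receives $295,000.

The spouse counts as an additional share at the children's level, so there are 4 primary shares of $885,000. Matthias takes one such share ($885,000).
The children's combined portion ($2,655,000) is divided into 3 shares of $885,000: Zubin's $885,000 share passes to Zubin's issue; Uma's $885,000 share passes to Uma's issue; Linnea's $885,000 share passes to Linnea's issue.
Zubin's share ($885,000) is divided into 3 shares of $295,000: Zephyr, Ursula, and Reuben each take $295,000.
Uma's share ($885,000) is divided into 3 shares of $295,000: Una, Pablo, and Cormac each take $295,000.
Linnea's share ($885,000) is divided into 3 shares of $295,000: Verity, Vance, and Sorcha each take $295,000.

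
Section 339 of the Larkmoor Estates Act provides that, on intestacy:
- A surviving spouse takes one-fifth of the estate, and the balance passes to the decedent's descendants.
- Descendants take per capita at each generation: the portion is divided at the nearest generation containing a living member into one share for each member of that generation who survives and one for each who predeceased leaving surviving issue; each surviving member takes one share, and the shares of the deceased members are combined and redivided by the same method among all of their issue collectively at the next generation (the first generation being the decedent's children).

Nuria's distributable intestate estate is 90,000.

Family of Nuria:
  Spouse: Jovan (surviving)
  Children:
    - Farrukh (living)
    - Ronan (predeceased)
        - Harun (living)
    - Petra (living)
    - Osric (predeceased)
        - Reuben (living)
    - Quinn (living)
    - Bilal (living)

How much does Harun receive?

Jovan takes one-fifth of 90,000 = 18,000. The remaining 72,000 passes to the descendants.
The descendants' portion (72,000) is divided at the children's generation into 6 shares of 12,000. Farrukh, Petra, Quinn, and Bilal each take 12,000. The 2 shares of the deceased (Ronan and Osric) are combined into a pool of 24,000.
That pool (24,000) is divided at the grandchildren's generation equally among Harun and Reuben: 12,000 each.

Harun receives 12,000.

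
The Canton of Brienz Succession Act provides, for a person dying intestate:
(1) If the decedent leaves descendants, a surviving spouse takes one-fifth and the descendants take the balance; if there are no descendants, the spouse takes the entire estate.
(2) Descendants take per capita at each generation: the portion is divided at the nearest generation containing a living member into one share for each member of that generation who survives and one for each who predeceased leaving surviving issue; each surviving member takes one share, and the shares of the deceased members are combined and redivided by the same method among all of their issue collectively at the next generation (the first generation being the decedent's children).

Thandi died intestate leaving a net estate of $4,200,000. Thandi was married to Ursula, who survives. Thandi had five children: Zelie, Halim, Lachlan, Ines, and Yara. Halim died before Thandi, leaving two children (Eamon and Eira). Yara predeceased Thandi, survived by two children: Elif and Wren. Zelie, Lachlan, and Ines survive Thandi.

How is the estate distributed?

Ursula takes one-fifth of $4,200,000 = $840,000. The remaining $3,360,000 passes to the descendants.
The descendants' portion ($3,360,000) is divided at the children's generation into 5 shares of $672,000. Zelie, Lachlan, and Ines each take $672,000. The 2 shares of the deceased (Halim and Yara) are combined into a pool of $1,344,000.
That pool ($1,344,000) is divided at the grandchildren's generation equally among Eamon, Eira, Elif, and Wren: $336,000 each.

Ursula: $840,000; Zelie: $672,000; Eamon: $336,000; Eira: $336,000; Lachlan: $672,000; Ines: $672,000; Elif: $336,000; Wren: $336,000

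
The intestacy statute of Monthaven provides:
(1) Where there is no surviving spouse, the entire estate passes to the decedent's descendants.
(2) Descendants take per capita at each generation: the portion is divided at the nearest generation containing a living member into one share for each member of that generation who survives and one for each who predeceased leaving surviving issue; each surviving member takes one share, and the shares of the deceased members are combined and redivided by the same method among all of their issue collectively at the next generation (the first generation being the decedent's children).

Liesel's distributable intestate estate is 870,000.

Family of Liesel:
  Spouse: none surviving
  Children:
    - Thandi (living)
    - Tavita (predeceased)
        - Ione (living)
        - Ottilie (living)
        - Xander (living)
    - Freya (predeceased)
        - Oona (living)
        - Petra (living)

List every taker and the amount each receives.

The entire 870,000 passes to the descendants.
That amount (870,000) is divided at the children's generation into 3 shares of 290,000. Thandi takes 290,000. The 2 shares of the deceased (Tavita and Freya) are combined into a pool of 580,000.
That pool (580,000) is divided at the grandchildren's generation equally among Ione, Ottilie, Xander, Oona, and Petra: 116,000 each.

Thandi: 290,000; Ione: 116,000; Ottilie: 116,000; Xander: 116,000; Oona: 116,000; Petra: 116,000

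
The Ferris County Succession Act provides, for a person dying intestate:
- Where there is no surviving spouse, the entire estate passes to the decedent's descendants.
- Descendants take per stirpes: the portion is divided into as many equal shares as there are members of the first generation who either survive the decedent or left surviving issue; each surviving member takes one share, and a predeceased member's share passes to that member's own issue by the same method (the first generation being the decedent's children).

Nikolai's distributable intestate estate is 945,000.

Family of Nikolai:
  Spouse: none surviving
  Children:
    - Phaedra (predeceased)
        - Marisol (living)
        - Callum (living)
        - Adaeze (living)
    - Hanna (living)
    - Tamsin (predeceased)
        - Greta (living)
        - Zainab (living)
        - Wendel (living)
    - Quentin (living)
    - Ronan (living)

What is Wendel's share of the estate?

Wendel receives 63,000.

The entire 945,000 passes to the descendants.
That amount (945,000) is divided into 5 shares of 189,000: Hanna, Quentin, and Ronan each take 189,000; Phaedra's 189,000 share passes to Phaedra's issue; Tamsin's 189,000 share passes to Tamsin's issue.
Phaedra's share (189,000) is divided into 3 shares of 63,000: Marisol, Callum, and Adaeze each take 63,000.
Tamsin's share (189,000) is divided into 3 shares of 63,000: Greta, Zainab, and Wendel each take 63,000.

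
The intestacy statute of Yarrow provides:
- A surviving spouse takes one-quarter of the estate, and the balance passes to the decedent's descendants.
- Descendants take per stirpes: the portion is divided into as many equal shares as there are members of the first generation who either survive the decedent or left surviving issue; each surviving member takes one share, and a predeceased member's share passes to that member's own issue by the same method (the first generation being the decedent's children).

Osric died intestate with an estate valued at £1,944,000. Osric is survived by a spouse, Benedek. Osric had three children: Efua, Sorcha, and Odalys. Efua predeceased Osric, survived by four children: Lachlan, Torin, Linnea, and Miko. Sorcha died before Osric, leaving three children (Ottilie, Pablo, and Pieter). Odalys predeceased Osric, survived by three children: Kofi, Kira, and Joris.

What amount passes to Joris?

Benedek takes one-quarter of £1,944,000 = £486,000. The remaining £1,458,000 passes to the descendants.
The descendants' portion (£1,458,000) is divided into 3 shares of £486,000: Efua's £486,000 share passes to Efua's issue; Sorcha's £486,000 share passes to Sorcha's issue; Odalys's £486,000 share passes to Odalys's issue.
Efua's share (£486,000) is divided into 4 shares of £121,500: Lachlan, Torin, Linnea, and Miko each take £121,500.
Sorcha's share (£486,000) is divided into 3 shares of £162,000: Ottilie, Pablo, and Pieter each take £162,000.
Odalys's share (£486,000) is divided into 3 shares of £162,000: Kofi, Kira, and Joris each take £162,000.

Joris receives £162,000.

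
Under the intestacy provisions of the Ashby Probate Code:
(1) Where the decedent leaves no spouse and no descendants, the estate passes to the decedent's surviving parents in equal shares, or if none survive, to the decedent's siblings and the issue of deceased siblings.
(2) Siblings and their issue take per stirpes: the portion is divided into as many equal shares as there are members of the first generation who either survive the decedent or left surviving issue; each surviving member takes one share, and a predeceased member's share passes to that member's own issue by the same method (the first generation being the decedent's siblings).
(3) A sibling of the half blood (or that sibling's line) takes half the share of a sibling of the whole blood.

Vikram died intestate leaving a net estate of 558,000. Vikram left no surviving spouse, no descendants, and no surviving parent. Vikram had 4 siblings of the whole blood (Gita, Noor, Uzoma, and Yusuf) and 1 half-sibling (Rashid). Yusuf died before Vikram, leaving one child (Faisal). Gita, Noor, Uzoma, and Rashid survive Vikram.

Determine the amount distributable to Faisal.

The entire 558,000 passes to the siblings and their issue.
Counting each half-blood sibling's line as half a unit, there are 9/2 units in 558,000, so one unit is 124,000. Whole-blood lines (Gita, Noor, Uzoma, and Yusuf) take 124,000 each; half-blood lines (Rashid) take 62,000 each.
Yusuf's share (124,000) passes entirely to Faisal.

Faisal receives 124,000.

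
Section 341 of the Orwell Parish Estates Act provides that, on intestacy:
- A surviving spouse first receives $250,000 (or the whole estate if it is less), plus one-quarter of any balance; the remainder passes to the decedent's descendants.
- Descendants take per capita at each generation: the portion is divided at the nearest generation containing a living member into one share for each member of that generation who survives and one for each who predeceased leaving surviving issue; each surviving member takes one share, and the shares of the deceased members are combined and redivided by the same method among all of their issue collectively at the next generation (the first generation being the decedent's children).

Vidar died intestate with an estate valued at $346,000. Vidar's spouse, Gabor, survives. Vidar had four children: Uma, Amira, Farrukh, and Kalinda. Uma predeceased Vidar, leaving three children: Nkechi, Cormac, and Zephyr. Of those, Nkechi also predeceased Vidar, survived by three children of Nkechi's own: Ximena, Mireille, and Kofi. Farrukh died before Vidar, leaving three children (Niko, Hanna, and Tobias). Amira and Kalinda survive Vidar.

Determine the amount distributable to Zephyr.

Gabor first takes $250,000, leaving a balance of $96,000. Gabor then takes one-quarter of the balance ($24,000), for a total of $274,000. The remaining $72,000 passes to the descendants.
The descendants' portion ($72,000) is divided at the children's generation into 4 shares of $18,000. Amira and Kalinda each take $18,000. The 2 shares of the deceased (Uma and Farrukh) are combined into a pool of $36,000.
That pool ($36,000) is divided at the grandchildren's generation into 6 shares of $6,000. Cormac, Zephyr, Niko, Hanna, and Tobias each take $6,000. The remaining share for the deceased Nkechi ($6,000) is carried to the next generation.
That pool ($6,000) is divided at the great-grandchildren's generation equally among Ximena, Mireille, and Kofi: $2,000 each.

Zephyr receives $6,000.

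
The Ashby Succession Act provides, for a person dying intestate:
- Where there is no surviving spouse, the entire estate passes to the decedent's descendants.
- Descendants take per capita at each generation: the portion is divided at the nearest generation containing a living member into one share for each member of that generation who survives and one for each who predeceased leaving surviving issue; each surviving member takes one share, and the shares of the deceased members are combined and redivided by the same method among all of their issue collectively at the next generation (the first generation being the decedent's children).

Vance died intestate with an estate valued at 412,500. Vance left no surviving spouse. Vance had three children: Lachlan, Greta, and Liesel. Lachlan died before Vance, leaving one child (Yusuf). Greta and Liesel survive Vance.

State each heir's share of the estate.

Yusuf: 137,500; Greta: 137,500; Liesel: 137,500

The entire 412,500 passes to the descendants.
That amount (412,500) is divided at the children's generation into 3 shares of 137,500. Greta and Liesel each take 137,500. The remaining share for the deceased Lachlan (137,500) is carried to the next generation.
That pool (137,500) passes entirely to Yusuf, the sole taker at the grandchildren's generation.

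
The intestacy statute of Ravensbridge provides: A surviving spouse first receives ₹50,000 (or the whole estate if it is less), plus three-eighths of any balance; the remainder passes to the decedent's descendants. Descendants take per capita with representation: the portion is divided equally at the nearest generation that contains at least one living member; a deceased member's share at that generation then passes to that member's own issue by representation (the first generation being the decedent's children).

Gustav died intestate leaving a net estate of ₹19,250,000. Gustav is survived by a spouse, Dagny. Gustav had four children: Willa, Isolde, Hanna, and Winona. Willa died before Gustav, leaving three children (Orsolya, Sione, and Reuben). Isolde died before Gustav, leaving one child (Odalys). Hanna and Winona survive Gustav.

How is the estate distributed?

Dagny: ₹7,250,000; Orsolya: ₹1,000,000; Sione: ₹1,000,000; Reuben: ₹1,000,000; Odalys: ₹3,000,000; Hanna: ₹3,000,000; Winona: ₹3,000,000

Dagny first takes ₹50,000, leaving a balance of ₹19,200,000. Dagny then takes three-eighths of the balance (₹7,200,000), for a total of ₹7,250,000. The remaining ₹12,000,000 passes to the descendants.
The descendants' portion (₹12,000,000) is divided into 4 shares of ₹3,000,000: Hanna and Winona each take ₹3,000,000; Willa's ₹3,000,000 share passes to Willa's issue; Isolde's ₹3,000,000 share passes to Isolde's issue.
Willa's share (₹3,000,000) is divided into 3 shares of ₹1,000,000: Orsolya, Sione, and Reuben each take ₹1,000,000.
Isolde's share (₹3,000,000) passes entirely to Odalys.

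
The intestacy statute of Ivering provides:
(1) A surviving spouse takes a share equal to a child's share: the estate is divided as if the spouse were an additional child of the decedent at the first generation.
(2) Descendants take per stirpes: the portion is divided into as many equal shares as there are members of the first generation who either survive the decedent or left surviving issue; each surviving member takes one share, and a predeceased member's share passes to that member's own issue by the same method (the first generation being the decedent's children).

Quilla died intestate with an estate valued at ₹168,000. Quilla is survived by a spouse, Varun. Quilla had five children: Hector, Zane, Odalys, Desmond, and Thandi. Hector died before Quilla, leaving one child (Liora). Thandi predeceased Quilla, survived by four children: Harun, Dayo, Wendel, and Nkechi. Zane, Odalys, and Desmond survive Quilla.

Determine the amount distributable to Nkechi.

The spouse counts as an additional share at the children's level, so there are 6 primary shares of ₹28,000. Varun takes one such share (₹28,000).
The children's combined portion (₹140,000) is divided into 5 shares of ₹28,000: Zane, Odalys, and Desmond each take ₹28,000; Hector's ₹28,000 share passes to Hector's issue; Thandi's ₹28,000 share passes to Thandi's issue.
Hector's share (₹28,000) passes entirely to Liora.
Thandi's share (₹28,000) is divided into 4 shares of ₹7,000: Harun, Dayo, Wendel, and Nkechi each take ₹7,000.

Nkechi receives ₹7,000.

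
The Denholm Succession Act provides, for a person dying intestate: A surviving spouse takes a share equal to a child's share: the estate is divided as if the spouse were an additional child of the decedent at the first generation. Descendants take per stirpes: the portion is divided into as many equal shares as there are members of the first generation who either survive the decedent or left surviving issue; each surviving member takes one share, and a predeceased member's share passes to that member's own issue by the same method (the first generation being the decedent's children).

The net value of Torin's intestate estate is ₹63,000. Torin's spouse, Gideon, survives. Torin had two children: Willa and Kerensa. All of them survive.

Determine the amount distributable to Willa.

Willa receives ₹21,000.

The spouse counts as an additional share at the children's level, so there are 3 primary shares of ₹21,000. Gideon takes one such share (₹21,000).
The children's combined portion (₹42,000) is divided into 2 shares of ₹21,000: Willa and Kerensa each take ₹21,000.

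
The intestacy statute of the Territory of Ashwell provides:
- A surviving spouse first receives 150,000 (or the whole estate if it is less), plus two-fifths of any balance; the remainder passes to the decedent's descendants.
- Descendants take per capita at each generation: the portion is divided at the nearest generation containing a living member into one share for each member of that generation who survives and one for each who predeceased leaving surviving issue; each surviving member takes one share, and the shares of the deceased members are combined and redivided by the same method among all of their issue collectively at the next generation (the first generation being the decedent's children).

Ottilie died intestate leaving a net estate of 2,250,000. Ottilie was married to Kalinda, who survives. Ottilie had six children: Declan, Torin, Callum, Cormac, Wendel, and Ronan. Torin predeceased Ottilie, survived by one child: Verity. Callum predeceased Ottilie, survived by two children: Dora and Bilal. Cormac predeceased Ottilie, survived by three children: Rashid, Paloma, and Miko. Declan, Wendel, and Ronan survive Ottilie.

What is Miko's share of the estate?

Kalinda first takes 150,000, leaving a balance of 2,100,000. Kalinda then takes two-fifths of the balance (840,000), for a total of 990,000. The remaining 1,260,000 passes to the descendants.
The descendants' portion (1,260,000) is divided at the children's generation into 6 shares of 210,000. Declan, Wendel, and Ronan each take 210,000. The 3 shares of the deceased (Torin, Callum, and Cormac) are combined into a pool of 630,000.
That pool (630,000) is divided at the grandchildren's generation equally among Verity, Dora, Bilal, Rashid, Paloma, and Miko: 105,000 each.

Miko receives 105,000.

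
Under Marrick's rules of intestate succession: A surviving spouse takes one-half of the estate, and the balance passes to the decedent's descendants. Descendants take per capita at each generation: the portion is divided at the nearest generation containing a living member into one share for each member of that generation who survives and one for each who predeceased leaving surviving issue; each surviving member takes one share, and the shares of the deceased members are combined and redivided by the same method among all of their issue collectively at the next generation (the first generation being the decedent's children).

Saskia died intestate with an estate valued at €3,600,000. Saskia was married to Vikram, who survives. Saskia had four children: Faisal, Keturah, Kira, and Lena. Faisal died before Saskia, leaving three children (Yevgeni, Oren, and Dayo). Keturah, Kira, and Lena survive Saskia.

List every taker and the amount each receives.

Vikram takes one-half of €3,600,000 = €1,800,000. The remaining €1,800,000 passes to the descendants.
The descendants' portion (€1,800,000) is divided at the children's generation into 4 shares of €450,000. Keturah, Kira, and Lena each take €450,000. The remaining share for the deceased Faisal (€450,000) is carried to the next generation.
That pool (€450,000) is divided at the grandchildren's generation equally among Yevgeni, Oren, and Dayo: €150,000 each.

Vikram: €1,800,000; Yevgeni: €150,000; Oren: €150,000; Dayo: €150,000; Keturah: €450,000; Kira: €450,000; Lena: €450,000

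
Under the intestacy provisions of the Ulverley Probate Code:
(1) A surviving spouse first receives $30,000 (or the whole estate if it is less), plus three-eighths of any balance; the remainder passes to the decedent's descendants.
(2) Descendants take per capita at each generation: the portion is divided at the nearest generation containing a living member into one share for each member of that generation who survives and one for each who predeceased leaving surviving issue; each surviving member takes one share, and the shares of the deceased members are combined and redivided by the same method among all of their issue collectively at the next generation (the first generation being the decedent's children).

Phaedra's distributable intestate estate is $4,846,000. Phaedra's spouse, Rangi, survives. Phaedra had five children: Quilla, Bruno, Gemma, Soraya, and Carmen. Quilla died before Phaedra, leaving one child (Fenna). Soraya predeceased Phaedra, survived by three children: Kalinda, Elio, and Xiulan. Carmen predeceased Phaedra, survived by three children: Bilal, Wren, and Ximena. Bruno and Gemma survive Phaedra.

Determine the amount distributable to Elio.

Rangi first takes $30,000, leaving a balance of $4,816,000. Rangi then takes three-eighths of the balance ($1,806,000), for a total of $1,836,000. The remaining $3,010,000 passes to the descendants.
The descendants' portion ($3,010,000) is divided at the children's generation into 5 shares of $602,000. Bruno and Gemma each take $602,000. The 3 shares of the deceased (Quilla, Soraya, and Carmen) are combined into a pool of $1,806,000.
That pool ($1,806,000) is divided at the grandchildren's generation equally among Fenna, Kalinda, Elio, Xiulan, Bilal, Wren, and Ximena: $258,000 each.

Elio receives $258,000.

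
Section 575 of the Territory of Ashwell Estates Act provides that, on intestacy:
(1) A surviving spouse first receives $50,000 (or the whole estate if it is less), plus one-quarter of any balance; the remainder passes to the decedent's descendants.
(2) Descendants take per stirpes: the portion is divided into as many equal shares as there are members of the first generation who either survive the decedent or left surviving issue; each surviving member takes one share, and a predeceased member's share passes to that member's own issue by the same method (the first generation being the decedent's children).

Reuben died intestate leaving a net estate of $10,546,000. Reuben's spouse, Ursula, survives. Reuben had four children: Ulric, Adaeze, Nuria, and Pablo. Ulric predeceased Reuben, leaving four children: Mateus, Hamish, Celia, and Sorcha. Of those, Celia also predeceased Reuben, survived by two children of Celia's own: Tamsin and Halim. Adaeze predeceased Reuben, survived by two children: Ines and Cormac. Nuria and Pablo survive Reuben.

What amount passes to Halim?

Ursula first takes $50,000, leaving a balance of $10,496,000. Ursula then takes one-quarter of the balance ($2,624,000), for a total of $2,674,000. The remaining $7,872,000 passes to the descendants.
The descendants' portion ($7,872,000) is divided into 4 shares of $1,968,000: Nuria and Pablo each take $1,968,000; Ulric's $1,968,000 share passes to Ulric's issue; Adaeze's $1,968,000 share passes to Adaeze's issue.
Ulric's share ($1,968,000) is divided into 4 shares of $492,000: Mateus, Hamish, and Sorcha each take $492,000; Celia's $492,000 share passes to Celia's issue.
Celia's share ($492,000) is divided into 2 shares of $246,000: Tamsin and Halim each take $246,000.
Adaeze's share ($1,968,000) is divided into 2 shares of $984,000: Ines and Cormac each take $984,000.

Halim receives $246,000.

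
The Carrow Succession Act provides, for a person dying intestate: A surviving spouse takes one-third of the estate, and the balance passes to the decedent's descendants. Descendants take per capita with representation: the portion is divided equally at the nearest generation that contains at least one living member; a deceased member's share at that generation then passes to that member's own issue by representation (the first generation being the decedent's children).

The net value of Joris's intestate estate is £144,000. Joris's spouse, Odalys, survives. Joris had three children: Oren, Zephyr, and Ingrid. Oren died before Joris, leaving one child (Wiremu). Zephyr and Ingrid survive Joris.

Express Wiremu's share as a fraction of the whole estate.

Odalys takes one-third of £144,000 = £48,000. The remaining £96,000 passes to the descendants.
The descendants' portion (£96,000) is divided into 3 shares of £32,000: Zephyr and Ingrid each take £32,000; Oren's £32,000 share passes to Oren's issue.
Oren's share (£32,000) passes entirely to Wiremu.

Wiremu receives 2/9 of the estate.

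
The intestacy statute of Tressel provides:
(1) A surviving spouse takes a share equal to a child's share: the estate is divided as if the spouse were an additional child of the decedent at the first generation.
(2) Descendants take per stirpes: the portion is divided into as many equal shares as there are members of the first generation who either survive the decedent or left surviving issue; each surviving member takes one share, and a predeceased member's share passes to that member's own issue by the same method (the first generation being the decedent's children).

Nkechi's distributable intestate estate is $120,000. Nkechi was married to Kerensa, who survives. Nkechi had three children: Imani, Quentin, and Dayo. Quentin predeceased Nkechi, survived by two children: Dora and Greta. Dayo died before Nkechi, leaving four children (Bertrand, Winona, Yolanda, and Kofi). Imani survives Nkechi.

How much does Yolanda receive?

The spouse counts as an additional share at the children's level, so there are 4 primary shares of $30,000. Kerensa takes one such share ($30,000).
The children's combined portion ($90,000) is divided into 3 shares of $30,000: Imani takes $30,000; Quentin's $30,000 share passes to Quentin's issue; Dayo's $30,000 share passes to Dayo's issue.
Quentin's share ($30,000) is divided into 2 shares of $15,000: Dora and Greta each take $15,000.
Dayo's share ($30,000) is divided into 4 shares of $7,500: Bertrand, Winona, Yolanda, and Kofi each take $7,500.

Yolanda receives $7,500.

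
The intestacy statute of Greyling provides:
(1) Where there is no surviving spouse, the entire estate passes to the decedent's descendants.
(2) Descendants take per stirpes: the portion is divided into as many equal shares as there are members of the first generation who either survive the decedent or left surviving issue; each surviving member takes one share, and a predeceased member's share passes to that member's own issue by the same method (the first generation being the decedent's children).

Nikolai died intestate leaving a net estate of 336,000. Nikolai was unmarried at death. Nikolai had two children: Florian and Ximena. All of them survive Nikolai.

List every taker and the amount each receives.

Florian: 168,000; Ximena: 168,000

The entire 336,000 passes to the descendants.
That amount (336,000) is divided into 2 shares of 168,000: Florian and Ximena each take 168,000.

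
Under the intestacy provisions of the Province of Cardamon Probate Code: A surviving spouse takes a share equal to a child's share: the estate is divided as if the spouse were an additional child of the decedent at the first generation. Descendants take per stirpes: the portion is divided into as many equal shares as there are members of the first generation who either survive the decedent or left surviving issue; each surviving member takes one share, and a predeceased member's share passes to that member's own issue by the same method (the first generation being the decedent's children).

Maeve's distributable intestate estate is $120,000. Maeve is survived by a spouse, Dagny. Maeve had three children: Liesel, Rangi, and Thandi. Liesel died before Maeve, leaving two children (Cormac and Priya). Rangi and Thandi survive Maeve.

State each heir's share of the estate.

Dagny: $30,000; Cormac: $15,000; Priya: $15,000; Rangi: $30,000; Thandi: $30,000

The spouse counts as an additional share at the children's level, so there are 4 primary shares of $30,000. Dagny takes one such share ($30,000).
The children's combined portion ($90,000) is divided into 3 shares of $30,000: Rangi and Thandi each take $30,000; Liesel's $30,000 share passes to Liesel's issue.
Liesel's share ($30,000) is divided into 2 shares of $15,000: Cormac and Priya each take $15,000.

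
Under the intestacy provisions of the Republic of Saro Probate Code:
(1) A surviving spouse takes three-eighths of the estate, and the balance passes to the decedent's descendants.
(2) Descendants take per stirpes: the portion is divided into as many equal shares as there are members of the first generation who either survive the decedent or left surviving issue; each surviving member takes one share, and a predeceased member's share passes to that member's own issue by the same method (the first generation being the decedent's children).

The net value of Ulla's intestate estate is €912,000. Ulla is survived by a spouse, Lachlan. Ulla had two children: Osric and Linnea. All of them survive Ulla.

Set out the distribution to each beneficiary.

Lachlan: €342,000; Osric: €285,000; Linnea: €285,000

Lachlan takes three-eighths of €912,000 = €342,000. The remaining €570,000 passes to the descendants.
The descendants' portion (€570,000) is divided into 2 shares of €285,000: Osric and Linnea each take €285,000.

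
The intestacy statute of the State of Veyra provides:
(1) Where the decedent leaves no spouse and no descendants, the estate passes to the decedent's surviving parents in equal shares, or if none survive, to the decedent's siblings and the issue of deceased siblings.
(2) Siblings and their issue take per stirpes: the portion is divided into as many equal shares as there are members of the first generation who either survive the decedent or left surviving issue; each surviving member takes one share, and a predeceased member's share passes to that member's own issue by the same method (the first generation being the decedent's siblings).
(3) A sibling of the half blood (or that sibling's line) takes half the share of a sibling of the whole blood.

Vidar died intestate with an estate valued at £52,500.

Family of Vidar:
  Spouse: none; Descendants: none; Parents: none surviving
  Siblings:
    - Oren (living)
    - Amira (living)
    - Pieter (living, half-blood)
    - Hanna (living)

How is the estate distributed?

Oren: £15,000; Amira: £15,000; Pieter: £7,500; Hanna: £15,000

The entire £52,500 passes to the siblings and their issue.
Counting each half-blood sibling's line as half a unit, there are 7/2 units in £52,500, so one unit is £15,000. Whole-blood lines (Oren, Amira, and Hanna) take £15,000 each; half-blood lines (Pieter) take £7,500 each.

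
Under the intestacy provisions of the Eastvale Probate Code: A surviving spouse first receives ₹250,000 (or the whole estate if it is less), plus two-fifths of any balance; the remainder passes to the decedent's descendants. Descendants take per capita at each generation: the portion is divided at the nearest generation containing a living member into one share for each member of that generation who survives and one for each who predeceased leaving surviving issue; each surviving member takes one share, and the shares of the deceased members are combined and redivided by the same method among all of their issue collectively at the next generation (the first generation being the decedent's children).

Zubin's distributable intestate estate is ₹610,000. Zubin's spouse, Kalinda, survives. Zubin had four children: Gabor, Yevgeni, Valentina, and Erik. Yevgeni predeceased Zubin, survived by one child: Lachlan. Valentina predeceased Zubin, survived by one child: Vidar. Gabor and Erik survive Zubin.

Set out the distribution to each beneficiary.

Kalinda: ₹394,000; Gabor: ₹54,000; Lachlan: ₹54,000; Vidar: ₹54,000; Erik: ₹54,000

Kalinda first takes ₹250,000, leaving a balance of ₹360,000. Kalinda then takes two-fifths of the balance (₹144,000), for a total of ₹394,000. The remaining ₹216,000 passes to the descendants.
The descendants' portion (₹216,000) is divided at the children's generation into 4 shares of ₹54,000. Gabor and Erik each take ₹54,000. The 2 shares of the deceased (Yevgeni and Valentina) are combined into a pool of ₹108,000.
That pool (₹108,000) is divided at the grandchildren's generation equally among Lachlan and Vidar: ₹54,000 each.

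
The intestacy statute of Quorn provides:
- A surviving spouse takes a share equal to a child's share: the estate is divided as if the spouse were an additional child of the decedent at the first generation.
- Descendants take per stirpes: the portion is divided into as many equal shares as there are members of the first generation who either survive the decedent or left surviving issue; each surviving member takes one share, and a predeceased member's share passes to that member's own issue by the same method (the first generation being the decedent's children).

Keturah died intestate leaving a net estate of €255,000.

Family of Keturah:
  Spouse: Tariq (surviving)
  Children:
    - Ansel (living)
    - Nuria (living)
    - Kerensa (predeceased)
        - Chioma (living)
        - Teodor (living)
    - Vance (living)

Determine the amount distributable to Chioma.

Chioma receives €25,500.

The spouse counts as an additional share at the children's level, so there are 5 primary shares of €51,000. Tariq takes one such share (€51,000).
The children's combined portion (€204,000) is divided into 4 shares of €51,000: Ansel, Nuria, and Vance each take €51,000; Kerensa's €51,000 share passes to Kerensa's issue.
Kerensa's share (€51,000) is divided into 2 shares of €25,500: Chioma and Teodor each take €25,500.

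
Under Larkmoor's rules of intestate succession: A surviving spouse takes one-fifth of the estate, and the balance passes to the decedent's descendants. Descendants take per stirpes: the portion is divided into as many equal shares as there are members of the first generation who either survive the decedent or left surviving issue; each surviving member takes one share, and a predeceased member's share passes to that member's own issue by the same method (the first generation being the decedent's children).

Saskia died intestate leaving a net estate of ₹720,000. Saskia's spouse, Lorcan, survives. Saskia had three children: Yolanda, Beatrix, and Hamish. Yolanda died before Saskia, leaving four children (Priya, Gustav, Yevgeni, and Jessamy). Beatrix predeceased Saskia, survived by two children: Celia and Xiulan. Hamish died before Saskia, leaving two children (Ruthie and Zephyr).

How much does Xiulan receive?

Xiulan receives ₹96,000.

Lorcan takes one-fifth of ₹720,000 = ₹144,000. The remaining ₹576,000 passes to the descendants.
The descendants' portion (₹576,000) is divided into 3 shares of ₹192,000: Yolanda's ₹192,000 share passes to Yolanda's issue; Beatrix's ₹192,000 share passes to Beatrix's issue; Hamish's ₹192,000 share passes to Hamish's issue.
Yolanda's share (₹192,000) is divided into 4 shares of ₹48,000: Priya, Gustav, Yevgeni, and Jessamy each take ₹48,000.
Beatrix's share (₹192,000) is divided into 2 shares of ₹96,000: Celia and Xiulan each take ₹96,000.
Hamish's share (₹192,000) is divided into 2 shares of ₹96,000: Ruthie and Zephyr each take ₹96,000.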